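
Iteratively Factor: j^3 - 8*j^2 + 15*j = (j)*(j^2 - 8*j + 15) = j*(j - 5)*(j - 3)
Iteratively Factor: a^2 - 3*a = (a)*(a - 3)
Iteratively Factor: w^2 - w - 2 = (w - 2)*(w + 1)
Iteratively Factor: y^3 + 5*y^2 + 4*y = (y)*(y^2 + 5*y + 4) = y*(y + 1)*(y + 4)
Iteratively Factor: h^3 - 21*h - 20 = (h - 5)*(h^2 + 5*h + 4) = (h - 5)*(h + 4)*(h + 1)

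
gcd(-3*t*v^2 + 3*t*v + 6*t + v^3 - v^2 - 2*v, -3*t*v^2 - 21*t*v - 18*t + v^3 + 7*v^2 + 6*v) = 3*t*v + 3*t - v^2 - v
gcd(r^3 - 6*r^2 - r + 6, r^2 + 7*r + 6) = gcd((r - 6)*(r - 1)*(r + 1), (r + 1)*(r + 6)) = r + 1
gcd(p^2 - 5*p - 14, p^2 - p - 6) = p + 2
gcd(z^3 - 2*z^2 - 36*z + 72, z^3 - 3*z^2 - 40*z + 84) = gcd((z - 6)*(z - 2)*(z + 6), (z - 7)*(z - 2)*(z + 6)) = z^2 + 4*z - 12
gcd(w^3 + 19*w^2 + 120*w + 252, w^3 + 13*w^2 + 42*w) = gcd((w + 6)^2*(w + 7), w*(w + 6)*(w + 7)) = w^2 + 13*w + 42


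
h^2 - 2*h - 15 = (h - 5)*(h + 3)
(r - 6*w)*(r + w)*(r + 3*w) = r^3 - 2*r^2*w - 21*r*w^2 - 18*w^3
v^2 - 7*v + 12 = (v - 4)*(v - 3)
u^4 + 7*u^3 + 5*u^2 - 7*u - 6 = (u - 1)*(u + 1)^2*(u + 6)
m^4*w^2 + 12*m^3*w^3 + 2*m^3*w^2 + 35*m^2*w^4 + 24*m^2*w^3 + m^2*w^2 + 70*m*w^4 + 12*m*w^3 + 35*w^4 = (m + 5*w)*(m + 7*w)*(m*w + w)^2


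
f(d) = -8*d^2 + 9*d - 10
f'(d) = 9 - 16*d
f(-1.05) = -28.27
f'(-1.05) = 25.80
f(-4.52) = -214.12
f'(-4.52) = 81.32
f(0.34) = -7.86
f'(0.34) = 3.56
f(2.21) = -29.18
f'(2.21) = -26.36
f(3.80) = -91.32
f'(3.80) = -51.80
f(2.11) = -26.63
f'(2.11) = -24.76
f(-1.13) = -30.39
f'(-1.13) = 27.08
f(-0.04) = -10.37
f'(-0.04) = 9.64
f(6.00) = -244.00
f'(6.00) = -87.00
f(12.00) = -1054.00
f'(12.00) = -183.00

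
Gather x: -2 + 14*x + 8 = 14*x + 6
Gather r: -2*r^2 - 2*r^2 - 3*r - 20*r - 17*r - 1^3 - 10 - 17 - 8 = -4*r^2 - 40*r - 36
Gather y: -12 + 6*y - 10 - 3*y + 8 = 3*y - 14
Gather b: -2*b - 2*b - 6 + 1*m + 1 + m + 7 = -4*b + 2*m + 2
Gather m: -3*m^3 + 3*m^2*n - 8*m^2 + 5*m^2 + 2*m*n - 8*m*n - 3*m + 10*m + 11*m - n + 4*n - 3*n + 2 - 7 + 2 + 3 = -3*m^3 + m^2*(3*n - 3) + m*(18 - 6*n)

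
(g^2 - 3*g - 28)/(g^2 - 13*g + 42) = (g + 4)/(g - 6)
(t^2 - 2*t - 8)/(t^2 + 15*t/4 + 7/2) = 4*(t - 4)/(4*t + 7)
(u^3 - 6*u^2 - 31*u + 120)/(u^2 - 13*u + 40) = (u^2 + 2*u - 15)/(u - 5)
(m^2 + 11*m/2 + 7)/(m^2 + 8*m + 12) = (m + 7/2)/(m + 6)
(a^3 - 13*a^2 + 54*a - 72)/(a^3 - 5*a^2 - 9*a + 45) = (a^2 - 10*a + 24)/(a^2 - 2*a - 15)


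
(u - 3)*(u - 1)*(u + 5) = u^3 + u^2 - 17*u + 15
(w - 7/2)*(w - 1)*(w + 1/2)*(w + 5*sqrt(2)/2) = w^4 - 4*w^3 + 5*sqrt(2)*w^3/2 - 10*sqrt(2)*w^2 + 5*w^2/4 + 7*w/4 + 25*sqrt(2)*w/8 + 35*sqrt(2)/8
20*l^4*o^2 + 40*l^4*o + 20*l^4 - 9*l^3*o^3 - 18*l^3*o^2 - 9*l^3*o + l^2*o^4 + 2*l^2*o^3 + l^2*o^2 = (-5*l + o)*(-4*l + o)*(l*o + l)^2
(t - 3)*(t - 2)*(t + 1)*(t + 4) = t^4 - 15*t^2 + 10*t + 24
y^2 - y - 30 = (y - 6)*(y + 5)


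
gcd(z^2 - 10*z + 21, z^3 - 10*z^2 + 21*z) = z^2 - 10*z + 21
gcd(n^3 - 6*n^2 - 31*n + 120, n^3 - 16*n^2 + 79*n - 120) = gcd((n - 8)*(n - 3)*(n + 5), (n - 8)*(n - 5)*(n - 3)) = n^2 - 11*n + 24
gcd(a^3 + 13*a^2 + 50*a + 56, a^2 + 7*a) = a + 7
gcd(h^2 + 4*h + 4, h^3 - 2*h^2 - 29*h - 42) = h + 2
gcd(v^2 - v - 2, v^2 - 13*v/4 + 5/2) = v - 2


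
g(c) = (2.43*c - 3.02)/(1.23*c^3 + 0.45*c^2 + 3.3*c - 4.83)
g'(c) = (2.43*c - 3.02)*(-3.69*c^2 - 0.9*c - 3.3)/(1.23*c^3 + 0.45*c^2 + 3.3*c - 4.83)^2 + 2.43/(1.23*c^3 + 0.45*c^2 + 3.3*c - 4.83) = (-5.9778*c^3 + 10.0503*c^2 + 2.718*c - 1.7709)/(1.5129*c^6 + 1.107*c^5 + 8.3205*c^4 - 8.9118*c^3 + 6.543*c^2 - 31.878*c + 23.3289)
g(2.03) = 0.14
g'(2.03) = -0.02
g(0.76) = 0.77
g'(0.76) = 1.50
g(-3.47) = 0.18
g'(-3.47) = 0.09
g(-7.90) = 0.04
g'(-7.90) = 0.01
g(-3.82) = 0.15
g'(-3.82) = 0.07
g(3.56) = 0.08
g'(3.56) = -0.03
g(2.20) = 0.13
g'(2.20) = -0.03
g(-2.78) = 0.26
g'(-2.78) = 0.14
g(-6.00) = 0.06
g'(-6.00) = 0.02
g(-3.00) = 0.23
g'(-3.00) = 0.13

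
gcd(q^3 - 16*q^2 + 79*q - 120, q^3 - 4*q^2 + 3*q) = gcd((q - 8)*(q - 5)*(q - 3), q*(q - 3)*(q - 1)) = q - 3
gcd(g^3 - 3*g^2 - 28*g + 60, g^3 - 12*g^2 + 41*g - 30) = g - 6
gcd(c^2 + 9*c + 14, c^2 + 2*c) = c + 2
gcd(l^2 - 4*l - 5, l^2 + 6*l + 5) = l + 1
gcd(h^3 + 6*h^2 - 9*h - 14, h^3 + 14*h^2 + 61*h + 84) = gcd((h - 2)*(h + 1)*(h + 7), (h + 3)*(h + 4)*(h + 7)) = h + 7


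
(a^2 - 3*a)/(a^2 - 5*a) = (a - 3)/(a - 5)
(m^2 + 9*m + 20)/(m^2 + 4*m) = (m + 5)/m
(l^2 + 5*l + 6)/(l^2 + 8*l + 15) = (l + 2)/(l + 5)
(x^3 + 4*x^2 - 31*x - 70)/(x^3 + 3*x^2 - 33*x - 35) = (x + 2)/(x + 1)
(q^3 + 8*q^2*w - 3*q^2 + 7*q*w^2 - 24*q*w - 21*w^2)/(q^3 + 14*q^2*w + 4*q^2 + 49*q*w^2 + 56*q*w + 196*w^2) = (q^2 + q*w - 3*q - 3*w)/(q^2 + 7*q*w + 4*q + 28*w)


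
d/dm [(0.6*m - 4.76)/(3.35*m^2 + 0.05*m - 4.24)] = (-2.01*m^2 + 31.892*m - 2.306)/(11.2225*m^4 + 0.335*m^3 - 28.4055*m^2 - 0.424*m + 17.9776)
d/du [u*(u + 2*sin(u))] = 2*u*cos(u) + 2*u + 2*sin(u)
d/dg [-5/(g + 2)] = 5/(g + 2)^2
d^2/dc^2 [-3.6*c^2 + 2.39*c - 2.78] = -7.20000000000000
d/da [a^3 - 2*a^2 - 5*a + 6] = 3*a^2 - 4*a - 5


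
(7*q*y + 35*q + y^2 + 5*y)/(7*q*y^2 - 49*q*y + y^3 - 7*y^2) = (y + 5)/(y*(y - 7))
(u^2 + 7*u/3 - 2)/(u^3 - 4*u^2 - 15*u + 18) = (u - 2/3)/(u^2 - 7*u + 6)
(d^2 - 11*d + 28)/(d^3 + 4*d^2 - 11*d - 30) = (d^2 - 11*d + 28)/(d^3 + 4*d^2 - 11*d - 30)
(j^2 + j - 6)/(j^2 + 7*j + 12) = (j - 2)/(j + 4)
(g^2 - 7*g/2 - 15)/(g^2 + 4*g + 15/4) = 2*(g - 6)/(2*g + 3)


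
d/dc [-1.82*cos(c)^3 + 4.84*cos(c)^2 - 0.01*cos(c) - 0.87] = (5.46*cos(c)^2 - 9.68*cos(c) + 0.01)*sin(c)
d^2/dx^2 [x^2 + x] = 2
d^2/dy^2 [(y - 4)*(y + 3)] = 2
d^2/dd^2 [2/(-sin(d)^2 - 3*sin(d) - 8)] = 2*(4*sin(d)^4 + 9*sin(d)^3 - 29*sin(d)^2 - 42*sin(d) - 2)/(sin(d)^2 + 3*sin(d) + 8)^3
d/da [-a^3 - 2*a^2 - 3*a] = -3*a^2 - 4*a - 3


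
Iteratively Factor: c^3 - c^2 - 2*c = (c)*(c^2 - c - 2) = c*(c - 2)*(c + 1)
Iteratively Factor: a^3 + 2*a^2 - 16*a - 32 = (a + 4)*(a^2 - 2*a - 8) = (a - 4)*(a + 4)*(a + 2)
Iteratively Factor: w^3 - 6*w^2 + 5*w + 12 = (w + 1)*(w^2 - 7*w + 12) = (w - 3)*(w + 1)*(w - 4)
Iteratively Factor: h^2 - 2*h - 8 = (h + 2)*(h - 4)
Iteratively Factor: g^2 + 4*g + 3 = (g + 1)*(g + 3)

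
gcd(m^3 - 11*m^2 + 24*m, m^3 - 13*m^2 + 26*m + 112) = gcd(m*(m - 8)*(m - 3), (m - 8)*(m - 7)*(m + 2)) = m - 8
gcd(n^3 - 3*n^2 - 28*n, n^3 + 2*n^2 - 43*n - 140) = n^2 - 3*n - 28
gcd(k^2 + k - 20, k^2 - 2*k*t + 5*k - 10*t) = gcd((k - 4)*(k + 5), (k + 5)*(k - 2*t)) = k + 5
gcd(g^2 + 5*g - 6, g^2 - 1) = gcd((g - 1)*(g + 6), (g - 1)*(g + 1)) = g - 1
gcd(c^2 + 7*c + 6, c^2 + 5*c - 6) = c + 6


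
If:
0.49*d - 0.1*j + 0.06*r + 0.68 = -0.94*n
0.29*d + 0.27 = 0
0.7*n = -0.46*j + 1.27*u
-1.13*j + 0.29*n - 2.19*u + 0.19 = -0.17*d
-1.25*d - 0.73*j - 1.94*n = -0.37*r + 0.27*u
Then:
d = -0.93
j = 0.03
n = -0.03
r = -3.24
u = -0.00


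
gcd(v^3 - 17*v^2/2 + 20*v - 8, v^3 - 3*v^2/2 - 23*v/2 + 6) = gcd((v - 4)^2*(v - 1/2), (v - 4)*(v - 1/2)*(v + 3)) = v^2 - 9*v/2 + 2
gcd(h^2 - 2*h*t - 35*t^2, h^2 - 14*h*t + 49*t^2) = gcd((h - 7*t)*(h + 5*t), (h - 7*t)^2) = -h + 7*t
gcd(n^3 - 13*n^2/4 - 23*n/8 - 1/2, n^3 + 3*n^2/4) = 1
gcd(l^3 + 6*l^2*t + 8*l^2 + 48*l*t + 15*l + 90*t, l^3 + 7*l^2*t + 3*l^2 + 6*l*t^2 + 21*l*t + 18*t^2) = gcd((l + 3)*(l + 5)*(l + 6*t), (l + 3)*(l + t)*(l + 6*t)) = l^2 + 6*l*t + 3*l + 18*t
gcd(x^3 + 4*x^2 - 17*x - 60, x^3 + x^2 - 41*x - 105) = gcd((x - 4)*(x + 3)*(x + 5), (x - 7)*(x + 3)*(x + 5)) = x^2 + 8*x + 15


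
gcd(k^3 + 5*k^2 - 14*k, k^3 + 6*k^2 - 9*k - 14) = k^2 + 5*k - 14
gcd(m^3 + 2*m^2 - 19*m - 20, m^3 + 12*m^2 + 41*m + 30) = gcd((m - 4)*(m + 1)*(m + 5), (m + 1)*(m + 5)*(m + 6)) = m^2 + 6*m + 5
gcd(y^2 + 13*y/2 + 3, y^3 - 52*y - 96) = y + 6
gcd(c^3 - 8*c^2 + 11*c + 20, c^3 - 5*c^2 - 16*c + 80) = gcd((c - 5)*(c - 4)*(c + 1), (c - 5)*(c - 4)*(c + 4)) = c^2 - 9*c + 20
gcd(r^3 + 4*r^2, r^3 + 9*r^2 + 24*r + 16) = r + 4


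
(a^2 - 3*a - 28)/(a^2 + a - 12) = (a - 7)/(a - 3)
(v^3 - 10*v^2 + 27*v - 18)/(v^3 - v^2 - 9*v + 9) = (v - 6)/(v + 3)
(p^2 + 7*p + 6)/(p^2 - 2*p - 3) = (p + 6)/(p - 3)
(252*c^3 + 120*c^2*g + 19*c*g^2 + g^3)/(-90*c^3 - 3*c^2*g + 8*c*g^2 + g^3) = (-42*c^2 - 13*c*g - g^2)/(15*c^2 - 2*c*g - g^2)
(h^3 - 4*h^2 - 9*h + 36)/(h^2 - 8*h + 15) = (h^2 - h - 12)/(h - 5)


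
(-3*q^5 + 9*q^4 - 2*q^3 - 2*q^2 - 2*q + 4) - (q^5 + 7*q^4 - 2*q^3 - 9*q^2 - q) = -4*q^5 + 2*q^4 + 7*q^2 - q + 4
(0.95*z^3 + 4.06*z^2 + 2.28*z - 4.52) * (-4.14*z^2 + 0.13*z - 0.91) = -3.933*z^5 - 16.6849*z^4 - 9.7759*z^3 + 15.3146*z^2 - 2.6624*z + 4.1132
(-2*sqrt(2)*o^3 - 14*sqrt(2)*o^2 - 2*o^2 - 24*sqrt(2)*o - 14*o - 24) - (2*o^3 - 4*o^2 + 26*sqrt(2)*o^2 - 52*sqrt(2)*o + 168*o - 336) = -2*sqrt(2)*o^3 - 2*o^3 - 40*sqrt(2)*o^2 + 2*o^2 - 182*o + 28*sqrt(2)*o + 312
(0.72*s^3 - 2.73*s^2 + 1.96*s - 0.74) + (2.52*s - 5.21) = 0.72*s^3 - 2.73*s^2 + 4.48*s - 5.95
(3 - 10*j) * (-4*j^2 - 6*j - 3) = 40*j^3 + 48*j^2 + 12*j - 9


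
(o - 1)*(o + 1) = o^2 - 1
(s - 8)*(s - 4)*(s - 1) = s^3 - 13*s^2 + 44*s - 32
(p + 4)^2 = p^2 + 8*p + 16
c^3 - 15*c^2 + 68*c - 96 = (c - 8)*(c - 4)*(c - 3)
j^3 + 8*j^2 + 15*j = j*(j + 3)*(j + 5)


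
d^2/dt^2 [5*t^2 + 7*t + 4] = 10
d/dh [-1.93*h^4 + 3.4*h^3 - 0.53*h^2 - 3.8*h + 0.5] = -7.72*h^3 + 10.2*h^2 - 1.06*h - 3.8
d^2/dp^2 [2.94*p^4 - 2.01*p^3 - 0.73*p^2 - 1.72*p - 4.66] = 35.28*p^2 - 12.06*p - 1.46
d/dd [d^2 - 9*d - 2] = 2*d - 9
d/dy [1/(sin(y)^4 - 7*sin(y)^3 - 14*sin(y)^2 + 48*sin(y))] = (-4*sin(y)^3 + 21*sin(y)^2 + 28*sin(y) - 48)*cos(y)/((sin(y)^3 - 7*sin(y)^2 - 14*sin(y) + 48)^2*sin(y)^2)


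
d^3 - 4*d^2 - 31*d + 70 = (d - 7)*(d - 2)*(d + 5)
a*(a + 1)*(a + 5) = a^3 + 6*a^2 + 5*a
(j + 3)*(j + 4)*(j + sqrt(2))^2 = j^4 + 2*sqrt(2)*j^3 + 7*j^3 + 14*j^2 + 14*sqrt(2)*j^2 + 14*j + 24*sqrt(2)*j + 24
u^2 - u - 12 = (u - 4)*(u + 3)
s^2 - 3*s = s*(s - 3)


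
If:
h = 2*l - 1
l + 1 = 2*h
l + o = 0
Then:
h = 1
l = 1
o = -1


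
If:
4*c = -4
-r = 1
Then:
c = -1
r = -1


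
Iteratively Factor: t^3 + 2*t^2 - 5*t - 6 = (t + 1)*(t^2 + t - 6) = (t - 2)*(t + 1)*(t + 3)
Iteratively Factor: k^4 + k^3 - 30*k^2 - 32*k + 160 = (k + 4)*(k^3 - 3*k^2 - 18*k + 40) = (k - 5)*(k + 4)*(k^2 + 2*k - 8) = (k - 5)*(k + 4)^2*(k - 2)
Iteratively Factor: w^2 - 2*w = (w)*(w - 2)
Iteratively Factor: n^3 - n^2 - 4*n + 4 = (n - 1)*(n^2 - 4) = (n - 1)*(n + 2)*(n - 2)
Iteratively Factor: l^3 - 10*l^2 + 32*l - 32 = (l - 4)*(l^2 - 6*l + 8) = (l - 4)^2*(l - 2)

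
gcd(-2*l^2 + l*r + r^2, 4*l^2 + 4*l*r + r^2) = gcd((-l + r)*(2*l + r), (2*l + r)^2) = 2*l + r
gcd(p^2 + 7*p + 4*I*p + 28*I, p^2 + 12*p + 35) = p + 7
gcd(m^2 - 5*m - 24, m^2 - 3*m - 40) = m - 8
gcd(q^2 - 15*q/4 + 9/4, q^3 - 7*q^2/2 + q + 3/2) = q - 3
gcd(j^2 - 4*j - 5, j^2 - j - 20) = j - 5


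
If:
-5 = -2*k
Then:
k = 5/2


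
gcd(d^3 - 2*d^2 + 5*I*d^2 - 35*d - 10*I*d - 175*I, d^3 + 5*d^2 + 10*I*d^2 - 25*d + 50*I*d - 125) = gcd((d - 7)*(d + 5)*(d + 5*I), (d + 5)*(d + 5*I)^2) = d^2 + d*(5 + 5*I) + 25*I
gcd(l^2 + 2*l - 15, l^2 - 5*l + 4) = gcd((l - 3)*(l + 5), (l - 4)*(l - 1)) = 1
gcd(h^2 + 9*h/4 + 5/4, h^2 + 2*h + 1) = h + 1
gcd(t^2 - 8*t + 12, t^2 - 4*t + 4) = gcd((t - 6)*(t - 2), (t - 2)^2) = t - 2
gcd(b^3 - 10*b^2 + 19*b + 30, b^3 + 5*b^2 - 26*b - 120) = b - 5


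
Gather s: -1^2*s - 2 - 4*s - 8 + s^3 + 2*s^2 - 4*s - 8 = s^3 + 2*s^2 - 9*s - 18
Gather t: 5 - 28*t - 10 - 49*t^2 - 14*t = -49*t^2 - 42*t - 5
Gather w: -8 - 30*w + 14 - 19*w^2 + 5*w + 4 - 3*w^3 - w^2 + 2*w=-3*w^3 - 20*w^2 - 23*w + 10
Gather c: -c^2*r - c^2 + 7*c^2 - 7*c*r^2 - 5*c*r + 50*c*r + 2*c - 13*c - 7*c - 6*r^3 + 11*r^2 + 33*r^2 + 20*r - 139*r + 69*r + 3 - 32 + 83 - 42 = c^2*(6 - r) + c*(-7*r^2 + 45*r - 18) - 6*r^3 + 44*r^2 - 50*r + 12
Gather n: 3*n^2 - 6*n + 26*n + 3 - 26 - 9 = 3*n^2 + 20*n - 32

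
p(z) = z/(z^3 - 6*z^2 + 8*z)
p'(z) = z*(-3*z^2 + 12*z - 8)/(z^3 - 6*z^2 + 8*z)^2 + 1/(z^3 - 6*z^2 + 8*z) = 2*(3 - z)/(z^2 - 6*z + 8)^2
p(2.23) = -2.46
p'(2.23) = 9.29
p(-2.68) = 0.03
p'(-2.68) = 0.01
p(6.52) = 0.09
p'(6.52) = -0.05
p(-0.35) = 0.10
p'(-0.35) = 0.06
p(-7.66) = 0.01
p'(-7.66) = 0.00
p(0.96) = 0.32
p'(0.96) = 0.41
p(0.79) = 0.26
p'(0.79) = 0.29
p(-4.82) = 0.02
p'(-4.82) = 0.00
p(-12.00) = 0.00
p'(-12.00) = 0.00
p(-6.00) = 0.01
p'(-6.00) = 0.00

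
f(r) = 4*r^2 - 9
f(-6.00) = 135.00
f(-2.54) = 16.81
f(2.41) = 14.23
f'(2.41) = 19.28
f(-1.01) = -4.92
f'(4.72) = 37.76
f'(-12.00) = -96.00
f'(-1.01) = -8.08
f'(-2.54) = -20.32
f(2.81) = 22.58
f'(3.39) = 27.12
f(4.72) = 80.11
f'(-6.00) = -48.00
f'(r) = 8*r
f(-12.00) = 567.00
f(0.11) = -8.95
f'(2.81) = 22.48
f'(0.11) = 0.88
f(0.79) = -6.50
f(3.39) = 36.97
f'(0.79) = 6.32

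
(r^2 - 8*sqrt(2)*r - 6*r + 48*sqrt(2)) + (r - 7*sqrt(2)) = r^2 - 8*sqrt(2)*r - 5*r + 41*sqrt(2)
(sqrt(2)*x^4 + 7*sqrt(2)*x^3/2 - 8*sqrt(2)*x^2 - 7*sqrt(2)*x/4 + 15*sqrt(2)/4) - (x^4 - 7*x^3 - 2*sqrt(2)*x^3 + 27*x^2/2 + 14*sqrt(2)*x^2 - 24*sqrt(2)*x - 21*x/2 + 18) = -x^4 + sqrt(2)*x^4 + 7*x^3 + 11*sqrt(2)*x^3/2 - 22*sqrt(2)*x^2 - 27*x^2/2 + 21*x/2 + 89*sqrt(2)*x/4 - 18 + 15*sqrt(2)/4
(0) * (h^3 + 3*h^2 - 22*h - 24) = 0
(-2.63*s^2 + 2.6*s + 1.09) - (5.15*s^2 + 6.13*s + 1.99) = -7.78*s^2 - 3.53*s - 0.9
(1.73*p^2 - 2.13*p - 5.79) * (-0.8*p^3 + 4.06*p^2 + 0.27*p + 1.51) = -1.384*p^5 + 8.7278*p^4 - 3.5487*p^3 - 21.4702*p^2 - 4.7796*p - 8.7429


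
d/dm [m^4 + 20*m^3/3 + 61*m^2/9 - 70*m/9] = 4*m^3 + 20*m^2 + 122*m/9 - 70/9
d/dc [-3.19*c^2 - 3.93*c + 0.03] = -6.38*c - 3.93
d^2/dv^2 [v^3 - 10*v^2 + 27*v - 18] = 6*v - 20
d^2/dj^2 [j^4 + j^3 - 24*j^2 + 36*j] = 12*j^2 + 6*j - 48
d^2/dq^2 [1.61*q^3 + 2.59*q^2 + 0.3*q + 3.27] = 9.66*q + 5.18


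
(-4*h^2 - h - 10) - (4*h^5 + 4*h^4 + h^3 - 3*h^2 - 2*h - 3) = -4*h^5 - 4*h^4 - h^3 - h^2 + h - 7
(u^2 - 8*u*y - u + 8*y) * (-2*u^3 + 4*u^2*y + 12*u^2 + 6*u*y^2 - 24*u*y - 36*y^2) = -2*u^5 + 20*u^4*y + 14*u^4 - 26*u^3*y^2 - 140*u^3*y - 12*u^3 - 48*u^2*y^3 + 182*u^2*y^2 + 120*u^2*y + 336*u*y^3 - 156*u*y^2 - 288*y^3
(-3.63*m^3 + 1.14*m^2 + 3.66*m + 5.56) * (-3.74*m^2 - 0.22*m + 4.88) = 13.5762*m^5 - 3.465*m^4 - 31.6536*m^3 - 16.0364*m^2 + 16.6376*m + 27.1328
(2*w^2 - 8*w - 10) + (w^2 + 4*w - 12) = 3*w^2 - 4*w - 22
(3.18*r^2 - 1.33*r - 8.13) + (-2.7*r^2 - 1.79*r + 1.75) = 0.48*r^2 - 3.12*r - 6.38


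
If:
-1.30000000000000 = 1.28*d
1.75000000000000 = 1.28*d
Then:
No Solution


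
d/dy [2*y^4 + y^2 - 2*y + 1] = 8*y^3 + 2*y - 2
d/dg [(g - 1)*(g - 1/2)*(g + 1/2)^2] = 4*g^3 - 3*g^2/2 - 3*g/2 + 1/8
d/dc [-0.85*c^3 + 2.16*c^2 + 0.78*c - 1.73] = -2.55*c^2 + 4.32*c + 0.78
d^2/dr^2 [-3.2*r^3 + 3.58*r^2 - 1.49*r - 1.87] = 7.16 - 19.2*r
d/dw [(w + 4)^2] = 2*w + 8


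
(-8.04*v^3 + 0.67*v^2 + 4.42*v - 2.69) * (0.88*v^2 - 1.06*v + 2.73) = -7.0752*v^5 + 9.112*v^4 - 18.7698*v^3 - 5.2233*v^2 + 14.918*v - 7.3437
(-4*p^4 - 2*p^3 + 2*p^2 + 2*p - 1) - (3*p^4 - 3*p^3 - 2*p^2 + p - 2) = -7*p^4 + p^3 + 4*p^2 + p + 1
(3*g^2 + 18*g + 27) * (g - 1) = 3*g^3 + 15*g^2 + 9*g - 27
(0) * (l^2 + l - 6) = 0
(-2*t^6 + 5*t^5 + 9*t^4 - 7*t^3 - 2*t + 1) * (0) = 0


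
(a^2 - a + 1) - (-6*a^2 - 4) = 7*a^2 - a + 5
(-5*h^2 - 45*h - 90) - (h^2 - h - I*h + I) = -6*h^2 - 44*h + I*h - 90 - I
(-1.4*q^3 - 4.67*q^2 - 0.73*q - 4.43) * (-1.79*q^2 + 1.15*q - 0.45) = 2.506*q^5 + 6.7493*q^4 - 3.4338*q^3 + 9.1917*q^2 - 4.766*q + 1.9935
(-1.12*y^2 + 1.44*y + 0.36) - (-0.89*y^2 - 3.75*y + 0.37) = -0.23*y^2 + 5.19*y - 0.01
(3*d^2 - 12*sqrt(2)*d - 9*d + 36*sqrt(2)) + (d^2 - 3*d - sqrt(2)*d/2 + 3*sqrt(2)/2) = 4*d^2 - 25*sqrt(2)*d/2 - 12*d + 75*sqrt(2)/2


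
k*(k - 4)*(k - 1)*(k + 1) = k^4 - 4*k^3 - k^2 + 4*k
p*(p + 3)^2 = p^3 + 6*p^2 + 9*p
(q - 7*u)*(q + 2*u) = q^2 - 5*q*u - 14*u^2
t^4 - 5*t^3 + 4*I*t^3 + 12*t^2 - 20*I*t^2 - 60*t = t*(t - 5)*(t - 2*I)*(t + 6*I)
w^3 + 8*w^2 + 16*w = w*(w + 4)^2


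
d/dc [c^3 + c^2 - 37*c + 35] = 3*c^2 + 2*c - 37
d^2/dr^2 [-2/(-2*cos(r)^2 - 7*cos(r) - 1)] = 2*(-16*sin(r)^4 + 49*sin(r)^2 + 119*cos(r)/2 - 21*cos(3*r)/2 + 61)/(-2*sin(r)^2 + 7*cos(r) + 3)^3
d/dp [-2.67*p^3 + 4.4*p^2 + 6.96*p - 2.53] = -8.01*p^2 + 8.8*p + 6.96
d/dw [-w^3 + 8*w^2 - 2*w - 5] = -3*w^2 + 16*w - 2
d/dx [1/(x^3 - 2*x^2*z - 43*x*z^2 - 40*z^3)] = (-3*x^2 + 4*x*z + 43*z^2)/(-x^3 + 2*x^2*z + 43*x*z^2 + 40*z^3)^2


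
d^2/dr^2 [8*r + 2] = 0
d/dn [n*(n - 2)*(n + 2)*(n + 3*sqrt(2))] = 4*n^3 + 9*sqrt(2)*n^2 - 8*n - 12*sqrt(2)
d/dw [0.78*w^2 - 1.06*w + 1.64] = 1.56*w - 1.06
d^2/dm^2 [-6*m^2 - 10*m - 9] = -12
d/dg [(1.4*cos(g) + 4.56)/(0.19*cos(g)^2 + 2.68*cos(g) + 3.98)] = (0.266*cos(g)^2 + 1.7328*cos(g) + 6.6488)*sin(g)/(0.0361*cos(g)^4 + 1.0184*cos(g)^3 + 8.6948*cos(g)^2 + 21.3328*cos(g) + 15.8404)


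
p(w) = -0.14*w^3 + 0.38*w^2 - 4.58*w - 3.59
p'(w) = -0.42*w^2 + 0.76*w - 4.58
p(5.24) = -37.30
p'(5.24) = -12.13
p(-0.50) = -1.19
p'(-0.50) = -5.06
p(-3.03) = 17.67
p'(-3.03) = -10.74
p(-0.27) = -2.32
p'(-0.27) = -4.82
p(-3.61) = 24.48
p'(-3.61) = -12.80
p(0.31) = -4.98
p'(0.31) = -4.38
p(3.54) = -21.25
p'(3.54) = -7.15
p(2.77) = -16.34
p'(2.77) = -5.70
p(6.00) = -47.63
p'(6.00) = -15.14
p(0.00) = -3.59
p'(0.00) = -4.58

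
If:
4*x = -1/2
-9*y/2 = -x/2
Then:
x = -1/8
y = -1/72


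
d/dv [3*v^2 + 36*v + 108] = 6*v + 36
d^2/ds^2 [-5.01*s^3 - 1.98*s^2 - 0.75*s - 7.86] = -30.06*s - 3.96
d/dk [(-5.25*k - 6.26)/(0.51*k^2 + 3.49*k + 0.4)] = (2.6775*k^2 + 6.3852*k + 19.7474)/(0.2601*k^4 + 3.5598*k^3 + 12.5881*k^2 + 2.792*k + 0.16)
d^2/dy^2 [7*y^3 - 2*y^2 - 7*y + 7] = 42*y - 4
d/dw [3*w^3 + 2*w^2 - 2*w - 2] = 9*w^2 + 4*w - 2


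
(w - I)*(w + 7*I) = w^2 + 6*I*w + 7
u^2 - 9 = (u - 3)*(u + 3)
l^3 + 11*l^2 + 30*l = l*(l + 5)*(l + 6)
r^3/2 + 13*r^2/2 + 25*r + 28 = (r/2 + 1)*(r + 4)*(r + 7)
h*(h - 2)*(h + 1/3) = h^3 - 5*h^2/3 - 2*h/3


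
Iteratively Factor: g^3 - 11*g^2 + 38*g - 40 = (g - 4)*(g^2 - 7*g + 10) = (g - 4)*(g - 2)*(g - 5)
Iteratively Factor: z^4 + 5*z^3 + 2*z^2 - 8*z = (z + 4)*(z^3 + z^2 - 2*z) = (z + 2)*(z + 4)*(z^2 - z) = z*(z + 2)*(z + 4)*(z - 1)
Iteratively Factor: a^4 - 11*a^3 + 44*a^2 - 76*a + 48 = (a - 3)*(a^3 - 8*a^2 + 20*a - 16) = (a - 3)*(a - 2)*(a^2 - 6*a + 8) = (a - 4)*(a - 3)*(a - 2)*(a - 2)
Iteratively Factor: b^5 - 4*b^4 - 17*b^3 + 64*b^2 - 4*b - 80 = (b - 5)*(b^4 + b^3 - 12*b^2 + 4*b + 16) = (b - 5)*(b + 4)*(b^3 - 3*b^2 + 4) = (b - 5)*(b - 2)*(b + 4)*(b^2 - b - 2) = (b - 5)*(b - 2)^2*(b + 4)*(b + 1)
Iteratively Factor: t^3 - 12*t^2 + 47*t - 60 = (t - 3)*(t^2 - 9*t + 20) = (t - 4)*(t - 3)*(t - 5)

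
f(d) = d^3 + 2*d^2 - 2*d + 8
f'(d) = 3*d^2 + 4*d - 2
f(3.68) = 77.56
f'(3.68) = 53.35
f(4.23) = 111.01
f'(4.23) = 68.60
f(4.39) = 122.37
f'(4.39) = 73.38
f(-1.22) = 11.60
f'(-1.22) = -2.41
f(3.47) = 66.92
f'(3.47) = 48.00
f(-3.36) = -0.63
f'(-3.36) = 18.43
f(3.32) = 60.00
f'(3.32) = 44.35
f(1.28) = 10.81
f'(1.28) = 8.04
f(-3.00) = 5.00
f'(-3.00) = 13.00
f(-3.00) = 5.00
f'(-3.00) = 13.00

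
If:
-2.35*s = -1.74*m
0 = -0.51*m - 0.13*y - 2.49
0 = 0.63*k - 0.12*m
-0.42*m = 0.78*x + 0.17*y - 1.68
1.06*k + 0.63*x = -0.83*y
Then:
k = -0.79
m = -4.17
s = -3.09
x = 5.01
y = -2.79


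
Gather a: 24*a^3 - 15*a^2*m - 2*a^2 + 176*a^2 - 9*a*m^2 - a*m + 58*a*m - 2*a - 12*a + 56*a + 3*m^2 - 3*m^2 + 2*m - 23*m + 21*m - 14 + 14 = 24*a^3 + a^2*(174 - 15*m) + a*(-9*m^2 + 57*m + 42)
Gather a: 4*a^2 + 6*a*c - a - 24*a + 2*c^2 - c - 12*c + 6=4*a^2 + a*(6*c - 25) + 2*c^2 - 13*c + 6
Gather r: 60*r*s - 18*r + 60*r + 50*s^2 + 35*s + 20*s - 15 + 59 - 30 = r*(60*s + 42) + 50*s^2 + 55*s + 14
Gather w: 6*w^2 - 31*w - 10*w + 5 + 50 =6*w^2 - 41*w + 55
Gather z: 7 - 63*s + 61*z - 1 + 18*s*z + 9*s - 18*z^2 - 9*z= -54*s - 18*z^2 + z*(18*s + 52) + 6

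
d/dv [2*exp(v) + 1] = 2*exp(v)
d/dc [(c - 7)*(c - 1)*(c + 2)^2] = 4*c^3 - 12*c^2 - 42*c - 4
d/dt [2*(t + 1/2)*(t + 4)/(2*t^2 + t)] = -4/t^2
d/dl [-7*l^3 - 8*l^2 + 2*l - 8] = -21*l^2 - 16*l + 2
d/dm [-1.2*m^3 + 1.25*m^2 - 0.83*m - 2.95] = -3.6*m^2 + 2.5*m - 0.83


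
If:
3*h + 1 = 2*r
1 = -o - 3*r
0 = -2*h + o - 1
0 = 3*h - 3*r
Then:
No Solution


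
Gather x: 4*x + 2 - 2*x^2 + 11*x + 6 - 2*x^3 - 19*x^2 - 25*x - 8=-2*x^3 - 21*x^2 - 10*x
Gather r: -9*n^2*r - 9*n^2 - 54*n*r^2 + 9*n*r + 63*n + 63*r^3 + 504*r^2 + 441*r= -9*n^2 + 63*n + 63*r^3 + r^2*(504 - 54*n) + r*(-9*n^2 + 9*n + 441)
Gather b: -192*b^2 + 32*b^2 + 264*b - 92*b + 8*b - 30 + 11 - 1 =-160*b^2 + 180*b - 20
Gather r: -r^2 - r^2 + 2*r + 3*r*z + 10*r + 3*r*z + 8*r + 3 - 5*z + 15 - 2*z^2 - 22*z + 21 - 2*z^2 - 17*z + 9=-2*r^2 + r*(6*z + 20) - 4*z^2 - 44*z + 48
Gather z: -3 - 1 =-4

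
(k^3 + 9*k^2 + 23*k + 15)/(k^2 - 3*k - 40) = (k^2 + 4*k + 3)/(k - 8)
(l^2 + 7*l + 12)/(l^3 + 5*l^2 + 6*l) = (l + 4)/(l*(l + 2))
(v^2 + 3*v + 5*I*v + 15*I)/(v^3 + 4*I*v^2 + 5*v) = (v + 3)/(v*(v - I))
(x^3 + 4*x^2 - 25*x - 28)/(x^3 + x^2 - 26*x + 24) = (x^2 + 8*x + 7)/(x^2 + 5*x - 6)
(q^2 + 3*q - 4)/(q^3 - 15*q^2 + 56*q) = (q^2 + 3*q - 4)/(q*(q^2 - 15*q + 56))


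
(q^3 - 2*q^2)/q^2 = q - 2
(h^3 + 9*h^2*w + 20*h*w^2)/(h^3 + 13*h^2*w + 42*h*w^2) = (h^2 + 9*h*w + 20*w^2)/(h^2 + 13*h*w + 42*w^2)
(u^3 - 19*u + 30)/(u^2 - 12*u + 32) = (u^3 - 19*u + 30)/(u^2 - 12*u + 32)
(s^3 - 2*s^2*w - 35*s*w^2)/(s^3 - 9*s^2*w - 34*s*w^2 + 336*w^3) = s*(s + 5*w)/(s^2 - 2*s*w - 48*w^2)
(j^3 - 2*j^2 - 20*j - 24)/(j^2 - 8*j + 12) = (j^2 + 4*j + 4)/(j - 2)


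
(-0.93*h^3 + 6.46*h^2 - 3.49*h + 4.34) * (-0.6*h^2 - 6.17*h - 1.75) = 0.558*h^5 + 1.8621*h^4 - 36.1367*h^3 + 7.6243*h^2 - 20.6703*h - 7.595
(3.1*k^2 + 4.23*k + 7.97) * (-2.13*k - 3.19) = -6.603*k^3 - 18.8989*k^2 - 30.4698*k - 25.4243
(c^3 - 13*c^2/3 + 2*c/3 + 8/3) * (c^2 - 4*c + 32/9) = c^5 - 25*c^4/3 + 194*c^3/9 - 416*c^2/27 - 224*c/27 + 256/27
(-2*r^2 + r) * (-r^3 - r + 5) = 2*r^5 - r^4 + 2*r^3 - 11*r^2 + 5*r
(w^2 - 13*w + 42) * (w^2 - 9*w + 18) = w^4 - 22*w^3 + 177*w^2 - 612*w + 756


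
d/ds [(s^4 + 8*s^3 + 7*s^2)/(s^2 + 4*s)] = 2*(s^3 + 10*s^2 + 32*s + 14)/(s^2 + 8*s + 16)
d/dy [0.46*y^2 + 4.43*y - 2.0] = 0.92*y + 4.43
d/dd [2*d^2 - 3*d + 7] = 4*d - 3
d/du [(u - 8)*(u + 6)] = 2*u - 2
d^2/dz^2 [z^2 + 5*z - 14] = 2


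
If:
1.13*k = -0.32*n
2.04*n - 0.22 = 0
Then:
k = -0.03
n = 0.11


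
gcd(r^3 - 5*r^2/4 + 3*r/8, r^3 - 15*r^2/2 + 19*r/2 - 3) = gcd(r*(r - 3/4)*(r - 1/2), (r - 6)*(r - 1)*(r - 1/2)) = r - 1/2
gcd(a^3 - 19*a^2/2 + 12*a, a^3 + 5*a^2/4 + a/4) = a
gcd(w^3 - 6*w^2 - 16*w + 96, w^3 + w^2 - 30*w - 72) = w^2 - 2*w - 24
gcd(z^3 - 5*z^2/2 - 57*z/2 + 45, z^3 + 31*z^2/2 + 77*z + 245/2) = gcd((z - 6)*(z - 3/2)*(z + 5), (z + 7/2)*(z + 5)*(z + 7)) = z + 5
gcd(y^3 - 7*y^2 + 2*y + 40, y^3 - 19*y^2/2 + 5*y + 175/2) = y - 5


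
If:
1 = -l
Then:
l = -1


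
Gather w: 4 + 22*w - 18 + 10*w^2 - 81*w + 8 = 10*w^2 - 59*w - 6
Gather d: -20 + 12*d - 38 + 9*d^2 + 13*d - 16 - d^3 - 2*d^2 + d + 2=-d^3 + 7*d^2 + 26*d - 72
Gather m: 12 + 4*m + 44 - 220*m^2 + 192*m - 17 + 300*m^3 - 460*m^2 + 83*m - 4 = 300*m^3 - 680*m^2 + 279*m + 35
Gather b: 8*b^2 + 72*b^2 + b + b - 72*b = 80*b^2 - 70*b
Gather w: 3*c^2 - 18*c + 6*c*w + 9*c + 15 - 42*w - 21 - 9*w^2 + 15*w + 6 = 3*c^2 - 9*c - 9*w^2 + w*(6*c - 27)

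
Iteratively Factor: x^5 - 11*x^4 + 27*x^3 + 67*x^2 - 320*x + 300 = (x + 3)*(x^4 - 14*x^3 + 69*x^2 - 140*x + 100) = (x - 5)*(x + 3)*(x^3 - 9*x^2 + 24*x - 20) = (x - 5)*(x - 2)*(x + 3)*(x^2 - 7*x + 10) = (x - 5)^2*(x - 2)*(x + 3)*(x - 2)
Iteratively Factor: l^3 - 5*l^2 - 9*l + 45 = (l - 3)*(l^2 - 2*l - 15) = (l - 5)*(l - 3)*(l + 3)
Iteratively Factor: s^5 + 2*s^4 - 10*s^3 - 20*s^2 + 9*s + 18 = (s + 2)*(s^4 - 10*s^2 + 9) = (s - 3)*(s + 2)*(s^3 + 3*s^2 - s - 3) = (s - 3)*(s - 1)*(s + 2)*(s^2 + 4*s + 3) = (s - 3)*(s - 1)*(s + 2)*(s + 3)*(s + 1)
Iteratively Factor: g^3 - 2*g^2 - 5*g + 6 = (g - 3)*(g^2 + g - 2) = (g - 3)*(g - 1)*(g + 2)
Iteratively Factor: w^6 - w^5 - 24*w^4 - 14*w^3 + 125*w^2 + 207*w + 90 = (w + 1)*(w^5 - 2*w^4 - 22*w^3 + 8*w^2 + 117*w + 90) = (w + 1)*(w + 3)*(w^4 - 5*w^3 - 7*w^2 + 29*w + 30) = (w + 1)*(w + 2)*(w + 3)*(w^3 - 7*w^2 + 7*w + 15) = (w + 1)^2*(w + 2)*(w + 3)*(w^2 - 8*w + 15) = (w - 5)*(w + 1)^2*(w + 2)*(w + 3)*(w - 3)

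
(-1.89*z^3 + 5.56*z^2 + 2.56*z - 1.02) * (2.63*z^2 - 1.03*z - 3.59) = -4.9707*z^5 + 16.5695*z^4 + 7.7911*z^3 - 25.2798*z^2 - 8.1398*z + 3.6618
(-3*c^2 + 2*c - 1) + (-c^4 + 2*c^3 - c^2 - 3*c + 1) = -c^4 + 2*c^3 - 4*c^2 - c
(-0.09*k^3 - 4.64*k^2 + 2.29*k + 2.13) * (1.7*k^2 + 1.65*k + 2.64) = -0.153*k^5 - 8.0365*k^4 - 4.0006*k^3 - 4.8501*k^2 + 9.5601*k + 5.6232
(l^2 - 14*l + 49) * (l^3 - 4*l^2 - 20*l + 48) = l^5 - 18*l^4 + 85*l^3 + 132*l^2 - 1652*l + 2352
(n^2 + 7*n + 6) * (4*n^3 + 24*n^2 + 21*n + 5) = 4*n^5 + 52*n^4 + 213*n^3 + 296*n^2 + 161*n + 30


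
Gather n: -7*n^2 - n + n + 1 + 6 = 7 - 7*n^2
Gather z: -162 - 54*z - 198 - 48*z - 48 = -102*z - 408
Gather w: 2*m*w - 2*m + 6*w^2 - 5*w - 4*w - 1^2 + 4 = -2*m + 6*w^2 + w*(2*m - 9) + 3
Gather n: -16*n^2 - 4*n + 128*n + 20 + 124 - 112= -16*n^2 + 124*n + 32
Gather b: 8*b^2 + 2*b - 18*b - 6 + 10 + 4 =8*b^2 - 16*b + 8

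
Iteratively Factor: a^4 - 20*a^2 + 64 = (a - 2)*(a^3 + 2*a^2 - 16*a - 32) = (a - 2)*(a + 4)*(a^2 - 2*a - 8) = (a - 4)*(a - 2)*(a + 4)*(a + 2)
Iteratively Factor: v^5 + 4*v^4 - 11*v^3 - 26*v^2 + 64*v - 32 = (v - 1)*(v^4 + 5*v^3 - 6*v^2 - 32*v + 32) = (v - 2)*(v - 1)*(v^3 + 7*v^2 + 8*v - 16) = (v - 2)*(v - 1)*(v + 4)*(v^2 + 3*v - 4) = (v - 2)*(v - 1)^2*(v + 4)*(v + 4)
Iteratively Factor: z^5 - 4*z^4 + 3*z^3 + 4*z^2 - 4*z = (z - 1)*(z^4 - 3*z^3 + 4*z) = (z - 2)*(z - 1)*(z^3 - z^2 - 2*z) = (z - 2)*(z - 1)*(z + 1)*(z^2 - 2*z) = (z - 2)^2*(z - 1)*(z + 1)*(z)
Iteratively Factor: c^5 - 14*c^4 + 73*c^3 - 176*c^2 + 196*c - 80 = (c - 1)*(c^4 - 13*c^3 + 60*c^2 - 116*c + 80) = (c - 2)*(c - 1)*(c^3 - 11*c^2 + 38*c - 40) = (c - 2)^2*(c - 1)*(c^2 - 9*c + 20) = (c - 5)*(c - 2)^2*(c - 1)*(c - 4)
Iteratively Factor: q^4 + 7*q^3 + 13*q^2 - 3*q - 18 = (q + 3)*(q^3 + 4*q^2 + q - 6) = (q + 2)*(q + 3)*(q^2 + 2*q - 3) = (q + 2)*(q + 3)^2*(q - 1)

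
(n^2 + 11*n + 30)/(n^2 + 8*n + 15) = (n + 6)/(n + 3)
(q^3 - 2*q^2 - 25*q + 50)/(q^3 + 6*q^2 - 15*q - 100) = (q^2 - 7*q + 10)/(q^2 + q - 20)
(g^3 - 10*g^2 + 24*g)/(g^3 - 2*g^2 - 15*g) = (-g^2 + 10*g - 24)/(-g^2 + 2*g + 15)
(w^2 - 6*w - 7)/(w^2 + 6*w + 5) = (w - 7)/(w + 5)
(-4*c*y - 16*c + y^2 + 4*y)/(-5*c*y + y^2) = (4*c*y + 16*c - y^2 - 4*y)/(y*(5*c - y))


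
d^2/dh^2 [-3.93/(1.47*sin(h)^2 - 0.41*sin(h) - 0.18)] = (-33.969348*sin(h)^4 + 7.105833*sin(h)^3 + 46.133877*sin(h)^2 - 13.921632*sin(h) + 3.401022)/(-1.47*sin(h)^2 + 0.41*sin(h) + 0.18)^3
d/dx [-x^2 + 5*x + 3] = 5 - 2*x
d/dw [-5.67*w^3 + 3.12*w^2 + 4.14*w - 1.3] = -17.01*w^2 + 6.24*w + 4.14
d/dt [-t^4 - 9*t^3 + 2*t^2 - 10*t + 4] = -4*t^3 - 27*t^2 + 4*t - 10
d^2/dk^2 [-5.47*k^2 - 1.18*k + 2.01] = -10.9400000000000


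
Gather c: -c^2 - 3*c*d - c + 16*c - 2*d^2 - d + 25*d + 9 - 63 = -c^2 + c*(15 - 3*d) - 2*d^2 + 24*d - 54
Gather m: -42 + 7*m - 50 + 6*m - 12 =13*m - 104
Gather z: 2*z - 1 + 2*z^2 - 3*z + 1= 2*z^2 - z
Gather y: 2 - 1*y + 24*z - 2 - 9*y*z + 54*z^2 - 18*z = y*(-9*z - 1) + 54*z^2 + 6*z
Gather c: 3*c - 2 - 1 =3*c - 3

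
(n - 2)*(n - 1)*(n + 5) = n^3 + 2*n^2 - 13*n + 10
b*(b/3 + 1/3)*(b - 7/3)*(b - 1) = b^4/3 - 7*b^3/9 - b^2/3 + 7*b/9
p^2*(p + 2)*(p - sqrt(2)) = p^4 - sqrt(2)*p^3 + 2*p^3 - 2*sqrt(2)*p^2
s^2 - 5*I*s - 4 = (s - 4*I)*(s - I)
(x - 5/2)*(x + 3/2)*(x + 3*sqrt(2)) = x^3 - x^2 + 3*sqrt(2)*x^2 - 3*sqrt(2)*x - 15*x/4 - 45*sqrt(2)/4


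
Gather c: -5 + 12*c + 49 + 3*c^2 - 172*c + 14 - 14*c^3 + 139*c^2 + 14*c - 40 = -14*c^3 + 142*c^2 - 146*c + 18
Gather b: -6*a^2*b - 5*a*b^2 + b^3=-6*a^2*b - 5*a*b^2 + b^3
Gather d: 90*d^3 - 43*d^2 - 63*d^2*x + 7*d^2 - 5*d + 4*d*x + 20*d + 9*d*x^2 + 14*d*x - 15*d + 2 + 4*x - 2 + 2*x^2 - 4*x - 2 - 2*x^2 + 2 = 90*d^3 + d^2*(-63*x - 36) + d*(9*x^2 + 18*x)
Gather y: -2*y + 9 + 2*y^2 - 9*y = 2*y^2 - 11*y + 9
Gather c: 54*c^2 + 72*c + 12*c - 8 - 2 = 54*c^2 + 84*c - 10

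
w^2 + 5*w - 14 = (w - 2)*(w + 7)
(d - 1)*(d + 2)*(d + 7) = d^3 + 8*d^2 + 5*d - 14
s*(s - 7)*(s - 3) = s^3 - 10*s^2 + 21*s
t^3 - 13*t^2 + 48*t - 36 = (t - 6)^2*(t - 1)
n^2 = n^2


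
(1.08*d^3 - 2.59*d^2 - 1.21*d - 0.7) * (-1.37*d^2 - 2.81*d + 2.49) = -1.4796*d^5 + 0.5135*d^4 + 11.6248*d^3 - 2.09*d^2 - 1.0459*d - 1.743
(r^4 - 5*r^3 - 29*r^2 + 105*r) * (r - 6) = r^5 - 11*r^4 + r^3 + 279*r^2 - 630*r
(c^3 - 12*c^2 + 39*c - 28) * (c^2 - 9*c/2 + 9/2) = c^5 - 33*c^4/2 + 195*c^3/2 - 515*c^2/2 + 603*c/2 - 126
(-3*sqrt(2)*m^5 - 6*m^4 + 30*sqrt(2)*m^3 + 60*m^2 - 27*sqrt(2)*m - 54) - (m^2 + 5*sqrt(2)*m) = -3*sqrt(2)*m^5 - 6*m^4 + 30*sqrt(2)*m^3 + 59*m^2 - 32*sqrt(2)*m - 54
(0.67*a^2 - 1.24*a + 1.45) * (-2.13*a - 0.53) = -1.4271*a^3 + 2.2861*a^2 - 2.4313*a - 0.7685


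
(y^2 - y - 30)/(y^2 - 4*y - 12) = (y + 5)/(y + 2)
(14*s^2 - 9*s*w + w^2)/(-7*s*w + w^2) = (-2*s + w)/w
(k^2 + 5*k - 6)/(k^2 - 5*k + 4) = (k + 6)/(k - 4)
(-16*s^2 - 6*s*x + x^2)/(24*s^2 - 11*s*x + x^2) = (2*s + x)/(-3*s + x)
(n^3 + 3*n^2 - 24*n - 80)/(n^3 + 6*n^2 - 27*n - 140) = (n + 4)/(n + 7)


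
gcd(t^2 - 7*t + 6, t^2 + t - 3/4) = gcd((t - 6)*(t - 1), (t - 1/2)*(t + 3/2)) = 1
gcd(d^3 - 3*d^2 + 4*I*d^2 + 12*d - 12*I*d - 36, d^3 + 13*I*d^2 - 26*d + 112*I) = d - 2*I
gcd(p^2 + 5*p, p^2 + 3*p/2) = p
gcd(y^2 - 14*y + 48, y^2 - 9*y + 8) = y - 8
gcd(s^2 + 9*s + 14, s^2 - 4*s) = 1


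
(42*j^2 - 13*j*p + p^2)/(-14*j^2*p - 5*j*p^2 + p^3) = (-6*j + p)/(p*(2*j + p))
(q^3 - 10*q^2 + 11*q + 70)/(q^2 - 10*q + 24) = (q^3 - 10*q^2 + 11*q + 70)/(q^2 - 10*q + 24)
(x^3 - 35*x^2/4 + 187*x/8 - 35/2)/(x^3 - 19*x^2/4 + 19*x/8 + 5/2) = (2*x - 7)/(2*x + 1)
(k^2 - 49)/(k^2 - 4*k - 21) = (k + 7)/(k + 3)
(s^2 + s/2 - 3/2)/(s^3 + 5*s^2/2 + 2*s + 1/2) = (2*s^2 + s - 3)/(2*s^3 + 5*s^2 + 4*s + 1)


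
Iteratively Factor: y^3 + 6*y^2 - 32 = (y + 4)*(y^2 + 2*y - 8) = (y - 2)*(y + 4)*(y + 4)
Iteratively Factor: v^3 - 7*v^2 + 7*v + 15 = (v - 5)*(v^2 - 2*v - 3) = (v - 5)*(v + 1)*(v - 3)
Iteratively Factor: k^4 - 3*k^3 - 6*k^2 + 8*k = (k - 1)*(k^3 - 2*k^2 - 8*k) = (k - 4)*(k - 1)*(k^2 + 2*k) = (k - 4)*(k - 1)*(k + 2)*(k)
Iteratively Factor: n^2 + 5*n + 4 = (n + 1)*(n + 4)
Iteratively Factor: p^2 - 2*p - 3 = (p + 1)*(p - 3)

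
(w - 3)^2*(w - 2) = w^3 - 8*w^2 + 21*w - 18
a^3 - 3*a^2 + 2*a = a*(a - 2)*(a - 1)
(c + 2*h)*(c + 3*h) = c^2 + 5*c*h + 6*h^2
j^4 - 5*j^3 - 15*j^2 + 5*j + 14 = (j - 7)*(j - 1)*(j + 1)*(j + 2)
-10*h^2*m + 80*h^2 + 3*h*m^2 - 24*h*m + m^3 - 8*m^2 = (-2*h + m)*(5*h + m)*(m - 8)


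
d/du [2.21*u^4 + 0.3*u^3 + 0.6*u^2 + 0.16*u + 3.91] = 8.84*u^3 + 0.9*u^2 + 1.2*u + 0.16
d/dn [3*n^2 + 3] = 6*n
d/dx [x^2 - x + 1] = 2*x - 1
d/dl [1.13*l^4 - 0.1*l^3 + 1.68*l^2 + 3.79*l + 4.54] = 4.52*l^3 - 0.3*l^2 + 3.36*l + 3.79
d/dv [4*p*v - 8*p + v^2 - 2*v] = 4*p + 2*v - 2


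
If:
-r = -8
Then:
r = 8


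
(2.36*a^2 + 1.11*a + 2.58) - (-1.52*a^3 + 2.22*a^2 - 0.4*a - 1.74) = 1.52*a^3 + 0.14*a^2 + 1.51*a + 4.32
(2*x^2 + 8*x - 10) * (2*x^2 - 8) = 4*x^4 + 16*x^3 - 36*x^2 - 64*x + 80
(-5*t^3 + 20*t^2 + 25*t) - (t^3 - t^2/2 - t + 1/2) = -6*t^3 + 41*t^2/2 + 26*t - 1/2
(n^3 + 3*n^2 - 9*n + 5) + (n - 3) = n^3 + 3*n^2 - 8*n + 2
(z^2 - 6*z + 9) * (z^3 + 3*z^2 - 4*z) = z^5 - 3*z^4 - 13*z^3 + 51*z^2 - 36*z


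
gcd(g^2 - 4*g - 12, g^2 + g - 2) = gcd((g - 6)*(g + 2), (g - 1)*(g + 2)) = g + 2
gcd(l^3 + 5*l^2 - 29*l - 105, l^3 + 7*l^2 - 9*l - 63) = l^2 + 10*l + 21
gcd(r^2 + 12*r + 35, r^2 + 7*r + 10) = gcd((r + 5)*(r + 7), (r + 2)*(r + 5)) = r + 5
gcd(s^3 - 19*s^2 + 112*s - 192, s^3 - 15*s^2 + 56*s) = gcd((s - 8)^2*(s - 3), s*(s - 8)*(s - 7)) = s - 8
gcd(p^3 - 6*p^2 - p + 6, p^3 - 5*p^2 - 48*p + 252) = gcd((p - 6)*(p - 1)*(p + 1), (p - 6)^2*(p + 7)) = p - 6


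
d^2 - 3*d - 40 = (d - 8)*(d + 5)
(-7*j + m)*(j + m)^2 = -7*j^3 - 13*j^2*m - 5*j*m^2 + m^3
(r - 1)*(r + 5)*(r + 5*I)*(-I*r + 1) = -I*r^4 + 6*r^3 - 4*I*r^3 + 24*r^2 + 10*I*r^2 - 30*r + 20*I*r - 25*I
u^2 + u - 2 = (u - 1)*(u + 2)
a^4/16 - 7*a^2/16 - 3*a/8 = a*(a/4 + 1/4)*(a/4 + 1/2)*(a - 3)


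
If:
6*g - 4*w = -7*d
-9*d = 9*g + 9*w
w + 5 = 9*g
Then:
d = -1/2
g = 11/20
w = -1/20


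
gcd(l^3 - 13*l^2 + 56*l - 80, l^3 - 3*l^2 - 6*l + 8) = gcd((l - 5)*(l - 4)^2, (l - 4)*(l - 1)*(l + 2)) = l - 4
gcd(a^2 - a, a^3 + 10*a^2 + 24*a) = a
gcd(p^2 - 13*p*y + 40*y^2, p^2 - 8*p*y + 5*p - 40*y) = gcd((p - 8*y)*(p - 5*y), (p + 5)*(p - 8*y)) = -p + 8*y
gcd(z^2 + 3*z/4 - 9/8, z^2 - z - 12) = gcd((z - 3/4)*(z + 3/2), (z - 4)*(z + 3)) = 1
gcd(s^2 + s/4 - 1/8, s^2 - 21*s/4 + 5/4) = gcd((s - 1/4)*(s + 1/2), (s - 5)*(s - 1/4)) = s - 1/4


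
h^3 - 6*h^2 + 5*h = h*(h - 5)*(h - 1)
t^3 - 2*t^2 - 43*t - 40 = (t - 8)*(t + 1)*(t + 5)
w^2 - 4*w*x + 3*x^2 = (w - 3*x)*(w - x)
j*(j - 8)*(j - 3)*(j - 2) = j^4 - 13*j^3 + 46*j^2 - 48*j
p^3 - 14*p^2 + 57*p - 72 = (p - 8)*(p - 3)^2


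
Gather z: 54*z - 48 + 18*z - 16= 72*z - 64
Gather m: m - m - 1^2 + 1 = 0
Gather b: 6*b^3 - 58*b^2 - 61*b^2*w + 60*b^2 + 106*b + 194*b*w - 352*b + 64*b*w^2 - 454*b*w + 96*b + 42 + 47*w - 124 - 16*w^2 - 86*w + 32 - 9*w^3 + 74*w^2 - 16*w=6*b^3 + b^2*(2 - 61*w) + b*(64*w^2 - 260*w - 150) - 9*w^3 + 58*w^2 - 55*w - 50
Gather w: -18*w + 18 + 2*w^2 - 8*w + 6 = 2*w^2 - 26*w + 24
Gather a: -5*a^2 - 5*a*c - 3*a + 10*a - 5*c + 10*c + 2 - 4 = -5*a^2 + a*(7 - 5*c) + 5*c - 2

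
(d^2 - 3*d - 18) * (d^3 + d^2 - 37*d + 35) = d^5 - 2*d^4 - 58*d^3 + 128*d^2 + 561*d - 630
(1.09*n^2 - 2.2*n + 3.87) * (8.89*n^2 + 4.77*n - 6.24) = 9.6901*n^4 - 14.3587*n^3 + 17.1087*n^2 + 32.1879*n - 24.1488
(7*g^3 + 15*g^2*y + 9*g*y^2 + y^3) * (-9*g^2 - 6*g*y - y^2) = -63*g^5 - 177*g^4*y - 178*g^3*y^2 - 78*g^2*y^3 - 15*g*y^4 - y^5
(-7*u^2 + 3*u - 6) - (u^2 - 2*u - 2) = -8*u^2 + 5*u - 4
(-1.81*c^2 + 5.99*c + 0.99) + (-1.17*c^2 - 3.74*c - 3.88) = -2.98*c^2 + 2.25*c - 2.89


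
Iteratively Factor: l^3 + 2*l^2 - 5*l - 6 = (l - 2)*(l^2 + 4*l + 3) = (l - 2)*(l + 3)*(l + 1)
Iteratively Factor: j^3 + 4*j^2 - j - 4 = (j + 1)*(j^2 + 3*j - 4) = (j + 1)*(j + 4)*(j - 1)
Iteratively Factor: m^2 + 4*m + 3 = (m + 3)*(m + 1)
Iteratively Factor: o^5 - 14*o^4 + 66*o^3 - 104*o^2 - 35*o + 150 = (o - 2)*(o^4 - 12*o^3 + 42*o^2 - 20*o - 75) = (o - 3)*(o - 2)*(o^3 - 9*o^2 + 15*o + 25) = (o - 5)*(o - 3)*(o - 2)*(o^2 - 4*o - 5) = (o - 5)^2*(o - 3)*(o - 2)*(o + 1)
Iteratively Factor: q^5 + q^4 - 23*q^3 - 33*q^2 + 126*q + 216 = (q + 3)*(q^4 - 2*q^3 - 17*q^2 + 18*q + 72) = (q + 3)^2*(q^3 - 5*q^2 - 2*q + 24) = (q - 3)*(q + 3)^2*(q^2 - 2*q - 8) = (q - 3)*(q + 2)*(q + 3)^2*(q - 4)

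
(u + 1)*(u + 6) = u^2 + 7*u + 6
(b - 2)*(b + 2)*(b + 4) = b^3 + 4*b^2 - 4*b - 16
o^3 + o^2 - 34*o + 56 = (o - 4)*(o - 2)*(o + 7)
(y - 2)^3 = y^3 - 6*y^2 + 12*y - 8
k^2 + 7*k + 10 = (k + 2)*(k + 5)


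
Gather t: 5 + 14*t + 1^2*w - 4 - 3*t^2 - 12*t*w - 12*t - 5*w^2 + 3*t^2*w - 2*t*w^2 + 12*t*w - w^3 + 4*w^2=t^2*(3*w - 3) + t*(2 - 2*w^2) - w^3 - w^2 + w + 1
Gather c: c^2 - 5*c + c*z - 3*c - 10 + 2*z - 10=c^2 + c*(z - 8) + 2*z - 20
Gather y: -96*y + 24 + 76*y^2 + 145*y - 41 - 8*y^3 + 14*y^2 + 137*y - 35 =-8*y^3 + 90*y^2 + 186*y - 52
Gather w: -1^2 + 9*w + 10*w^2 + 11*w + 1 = 10*w^2 + 20*w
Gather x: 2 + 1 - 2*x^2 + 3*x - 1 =-2*x^2 + 3*x + 2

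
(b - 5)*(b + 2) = b^2 - 3*b - 10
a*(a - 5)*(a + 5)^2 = a^4 + 5*a^3 - 25*a^2 - 125*a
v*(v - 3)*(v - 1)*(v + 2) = v^4 - 2*v^3 - 5*v^2 + 6*v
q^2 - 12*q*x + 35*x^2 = (q - 7*x)*(q - 5*x)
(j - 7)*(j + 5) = j^2 - 2*j - 35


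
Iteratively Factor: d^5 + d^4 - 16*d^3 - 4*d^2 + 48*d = (d - 3)*(d^4 + 4*d^3 - 4*d^2 - 16*d) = (d - 3)*(d + 4)*(d^3 - 4*d) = d*(d - 3)*(d + 4)*(d^2 - 4) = d*(d - 3)*(d - 2)*(d + 4)*(d + 2)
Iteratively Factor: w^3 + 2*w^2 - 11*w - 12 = (w + 4)*(w^2 - 2*w - 3) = (w + 1)*(w + 4)*(w - 3)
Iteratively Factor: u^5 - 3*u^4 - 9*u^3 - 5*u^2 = (u + 1)*(u^4 - 4*u^3 - 5*u^2) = (u - 5)*(u + 1)*(u^3 + u^2) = (u - 5)*(u + 1)^2*(u^2) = u*(u - 5)*(u + 1)^2*(u)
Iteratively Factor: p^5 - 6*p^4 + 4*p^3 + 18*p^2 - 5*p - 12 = (p - 3)*(p^4 - 3*p^3 - 5*p^2 + 3*p + 4) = (p - 3)*(p - 1)*(p^3 - 2*p^2 - 7*p - 4) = (p - 3)*(p - 1)*(p + 1)*(p^2 - 3*p - 4) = (p - 3)*(p - 1)*(p + 1)^2*(p - 4)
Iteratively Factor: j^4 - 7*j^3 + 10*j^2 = (j - 2)*(j^3 - 5*j^2) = j*(j - 2)*(j^2 - 5*j) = j^2*(j - 2)*(j - 5)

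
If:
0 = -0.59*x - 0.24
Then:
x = -0.41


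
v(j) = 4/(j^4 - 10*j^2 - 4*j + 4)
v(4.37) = 0.02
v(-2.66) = -0.66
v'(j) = 4*(-4*j^3 + 20*j + 4)/(j^4 - 10*j^2 - 4*j + 4)^2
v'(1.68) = 0.14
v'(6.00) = 0.00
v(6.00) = 0.00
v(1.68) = -0.17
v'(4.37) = -0.04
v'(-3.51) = 0.20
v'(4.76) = -0.02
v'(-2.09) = -0.03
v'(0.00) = 1.00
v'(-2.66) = 2.85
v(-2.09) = -0.33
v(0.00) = 1.00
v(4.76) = 0.01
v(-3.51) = 0.09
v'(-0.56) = -2.53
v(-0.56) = 1.25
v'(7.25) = -0.00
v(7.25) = 0.00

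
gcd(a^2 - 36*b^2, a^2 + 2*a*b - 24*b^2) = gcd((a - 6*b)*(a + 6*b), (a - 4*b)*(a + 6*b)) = a + 6*b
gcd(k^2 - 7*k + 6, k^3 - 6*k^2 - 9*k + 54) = k - 6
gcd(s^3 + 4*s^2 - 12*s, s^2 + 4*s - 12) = s^2 + 4*s - 12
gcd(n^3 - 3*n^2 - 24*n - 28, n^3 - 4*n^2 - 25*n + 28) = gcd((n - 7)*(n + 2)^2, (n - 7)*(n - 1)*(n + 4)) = n - 7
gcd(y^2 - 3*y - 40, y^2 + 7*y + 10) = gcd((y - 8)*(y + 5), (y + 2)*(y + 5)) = y + 5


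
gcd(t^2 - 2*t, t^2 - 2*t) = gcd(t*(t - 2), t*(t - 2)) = t^2 - 2*t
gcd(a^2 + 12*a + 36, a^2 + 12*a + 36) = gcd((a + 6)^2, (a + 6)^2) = a^2 + 12*a + 36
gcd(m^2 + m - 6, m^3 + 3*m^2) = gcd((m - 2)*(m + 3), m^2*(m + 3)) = m + 3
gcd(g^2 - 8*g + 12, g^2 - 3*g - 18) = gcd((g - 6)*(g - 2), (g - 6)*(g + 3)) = g - 6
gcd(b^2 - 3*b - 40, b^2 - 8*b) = b - 8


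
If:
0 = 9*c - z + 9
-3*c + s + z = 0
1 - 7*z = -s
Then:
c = -71/69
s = -65/23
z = -6/23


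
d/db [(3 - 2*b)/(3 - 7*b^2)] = 2*(-7*b^2 + 21*b - 3)/(49*b^4 - 42*b^2 + 9)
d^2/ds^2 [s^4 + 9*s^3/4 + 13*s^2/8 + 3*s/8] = 12*s^2 + 27*s/2 + 13/4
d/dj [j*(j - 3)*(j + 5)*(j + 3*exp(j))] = 3*j^3*exp(j) + 4*j^3 + 15*j^2*exp(j) + 6*j^2 - 33*j*exp(j) - 30*j - 45*exp(j)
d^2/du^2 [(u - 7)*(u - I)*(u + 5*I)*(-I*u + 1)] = -12*I*u^2 + u*(30 + 42*I) - 70 - 2*I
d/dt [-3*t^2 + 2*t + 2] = 2 - 6*t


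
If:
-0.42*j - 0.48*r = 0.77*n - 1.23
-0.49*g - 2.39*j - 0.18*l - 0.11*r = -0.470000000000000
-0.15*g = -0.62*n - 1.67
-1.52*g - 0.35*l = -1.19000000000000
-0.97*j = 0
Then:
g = 2.69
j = 0.00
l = -8.28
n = -2.04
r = 5.84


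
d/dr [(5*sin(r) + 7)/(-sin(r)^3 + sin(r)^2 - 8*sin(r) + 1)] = (10*sin(r)^3 + 16*sin(r)^2 - 14*sin(r) + 61)*cos(r)/(sin(r)^3 - sin(r)^2 + 8*sin(r) - 1)^2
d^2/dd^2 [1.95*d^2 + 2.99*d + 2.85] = 3.90000000000000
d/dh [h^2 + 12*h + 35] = 2*h + 12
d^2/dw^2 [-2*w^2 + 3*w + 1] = -4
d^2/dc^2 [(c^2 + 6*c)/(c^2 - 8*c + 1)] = 2*(14*c^3 - 3*c^2 - 18*c + 49)/(c^6 - 24*c^5 + 195*c^4 - 560*c^3 + 195*c^2 - 24*c + 1)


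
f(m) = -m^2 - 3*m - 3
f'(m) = -2*m - 3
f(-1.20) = -0.84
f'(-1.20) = -0.60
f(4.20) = -33.24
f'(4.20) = -11.40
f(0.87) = -6.37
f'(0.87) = -4.74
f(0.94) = -6.70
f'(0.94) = -4.88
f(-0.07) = -2.79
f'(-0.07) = -2.86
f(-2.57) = -1.89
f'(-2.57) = 2.14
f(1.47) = -9.57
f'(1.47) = -5.94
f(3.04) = -21.36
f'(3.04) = -9.08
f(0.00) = -3.00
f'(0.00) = -3.00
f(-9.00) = -57.00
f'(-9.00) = 15.00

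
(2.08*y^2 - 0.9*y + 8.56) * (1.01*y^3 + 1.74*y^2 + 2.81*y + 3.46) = 2.1008*y^5 + 2.7102*y^4 + 12.9244*y^3 + 19.5622*y^2 + 20.9396*y + 29.6176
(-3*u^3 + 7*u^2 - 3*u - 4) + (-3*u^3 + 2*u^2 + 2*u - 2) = -6*u^3 + 9*u^2 - u - 6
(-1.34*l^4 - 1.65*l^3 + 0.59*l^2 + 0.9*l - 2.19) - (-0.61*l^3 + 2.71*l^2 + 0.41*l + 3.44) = -1.34*l^4 - 1.04*l^3 - 2.12*l^2 + 0.49*l - 5.63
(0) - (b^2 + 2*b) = -b^2 - 2*b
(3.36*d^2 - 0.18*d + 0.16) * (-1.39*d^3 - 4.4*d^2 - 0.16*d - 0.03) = -4.6704*d^5 - 14.5338*d^4 + 0.032*d^3 - 0.776*d^2 - 0.0202*d - 0.0048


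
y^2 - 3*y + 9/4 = (y - 3/2)^2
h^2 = h^2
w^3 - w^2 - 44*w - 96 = (w - 8)*(w + 3)*(w + 4)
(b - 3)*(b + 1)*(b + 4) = b^3 + 2*b^2 - 11*b - 12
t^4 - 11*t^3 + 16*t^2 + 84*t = t*(t - 7)*(t - 6)*(t + 2)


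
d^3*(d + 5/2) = d^4 + 5*d^3/2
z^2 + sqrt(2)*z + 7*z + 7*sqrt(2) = (z + 7)*(z + sqrt(2))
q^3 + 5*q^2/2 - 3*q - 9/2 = (q - 3/2)*(q + 1)*(q + 3)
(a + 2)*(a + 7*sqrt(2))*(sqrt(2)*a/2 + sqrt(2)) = sqrt(2)*a^3/2 + 2*sqrt(2)*a^2 + 7*a^2 + 2*sqrt(2)*a + 28*a + 28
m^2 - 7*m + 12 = (m - 4)*(m - 3)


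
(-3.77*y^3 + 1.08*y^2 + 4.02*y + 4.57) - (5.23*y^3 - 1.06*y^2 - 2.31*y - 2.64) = -9.0*y^3 + 2.14*y^2 + 6.33*y + 7.21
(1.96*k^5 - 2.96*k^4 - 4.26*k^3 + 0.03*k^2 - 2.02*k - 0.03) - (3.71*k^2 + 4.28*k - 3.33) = 1.96*k^5 - 2.96*k^4 - 4.26*k^3 - 3.68*k^2 - 6.3*k + 3.3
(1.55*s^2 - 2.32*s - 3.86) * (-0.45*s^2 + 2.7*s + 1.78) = -0.6975*s^4 + 5.229*s^3 - 1.768*s^2 - 14.5516*s - 6.8708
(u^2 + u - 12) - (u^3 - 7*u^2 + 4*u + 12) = -u^3 + 8*u^2 - 3*u - 24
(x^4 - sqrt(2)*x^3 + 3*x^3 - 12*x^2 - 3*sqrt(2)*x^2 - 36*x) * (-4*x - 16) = -4*x^5 - 28*x^4 + 4*sqrt(2)*x^4 + 28*sqrt(2)*x^3 + 48*sqrt(2)*x^2 + 336*x^2 + 576*x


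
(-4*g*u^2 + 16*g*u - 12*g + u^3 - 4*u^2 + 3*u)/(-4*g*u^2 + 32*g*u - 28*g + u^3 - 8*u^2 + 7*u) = (u - 3)/(u - 7)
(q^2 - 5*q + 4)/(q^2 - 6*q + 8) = (q - 1)/(q - 2)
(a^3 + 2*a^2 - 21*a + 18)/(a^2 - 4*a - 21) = (-a^3 - 2*a^2 + 21*a - 18)/(-a^2 + 4*a + 21)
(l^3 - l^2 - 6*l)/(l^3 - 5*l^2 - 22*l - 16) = l*(l - 3)/(l^2 - 7*l - 8)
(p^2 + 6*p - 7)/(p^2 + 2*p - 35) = (p - 1)/(p - 5)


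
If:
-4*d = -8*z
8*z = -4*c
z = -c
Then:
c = 0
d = 0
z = 0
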